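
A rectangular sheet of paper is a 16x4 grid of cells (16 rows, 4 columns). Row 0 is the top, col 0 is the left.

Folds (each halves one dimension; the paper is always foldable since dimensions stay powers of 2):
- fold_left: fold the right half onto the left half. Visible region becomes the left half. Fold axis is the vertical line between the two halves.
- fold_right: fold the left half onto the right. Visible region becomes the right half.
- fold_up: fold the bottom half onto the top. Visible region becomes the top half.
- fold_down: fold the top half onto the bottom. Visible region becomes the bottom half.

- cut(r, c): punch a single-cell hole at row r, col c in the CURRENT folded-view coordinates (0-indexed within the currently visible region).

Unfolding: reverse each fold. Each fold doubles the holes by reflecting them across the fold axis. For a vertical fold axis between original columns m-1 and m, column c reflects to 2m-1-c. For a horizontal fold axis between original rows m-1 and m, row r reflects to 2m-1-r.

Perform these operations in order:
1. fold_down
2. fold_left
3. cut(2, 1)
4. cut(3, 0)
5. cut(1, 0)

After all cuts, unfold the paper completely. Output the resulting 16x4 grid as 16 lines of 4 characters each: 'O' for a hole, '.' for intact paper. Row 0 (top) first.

Op 1 fold_down: fold axis h@8; visible region now rows[8,16) x cols[0,4) = 8x4
Op 2 fold_left: fold axis v@2; visible region now rows[8,16) x cols[0,2) = 8x2
Op 3 cut(2, 1): punch at orig (10,1); cuts so far [(10, 1)]; region rows[8,16) x cols[0,2) = 8x2
Op 4 cut(3, 0): punch at orig (11,0); cuts so far [(10, 1), (11, 0)]; region rows[8,16) x cols[0,2) = 8x2
Op 5 cut(1, 0): punch at orig (9,0); cuts so far [(9, 0), (10, 1), (11, 0)]; region rows[8,16) x cols[0,2) = 8x2
Unfold 1 (reflect across v@2): 6 holes -> [(9, 0), (9, 3), (10, 1), (10, 2), (11, 0), (11, 3)]
Unfold 2 (reflect across h@8): 12 holes -> [(4, 0), (4, 3), (5, 1), (5, 2), (6, 0), (6, 3), (9, 0), (9, 3), (10, 1), (10, 2), (11, 0), (11, 3)]

Answer: ....
....
....
....
O..O
.OO.
O..O
....
....
O..O
.OO.
O..O
....
....
....
....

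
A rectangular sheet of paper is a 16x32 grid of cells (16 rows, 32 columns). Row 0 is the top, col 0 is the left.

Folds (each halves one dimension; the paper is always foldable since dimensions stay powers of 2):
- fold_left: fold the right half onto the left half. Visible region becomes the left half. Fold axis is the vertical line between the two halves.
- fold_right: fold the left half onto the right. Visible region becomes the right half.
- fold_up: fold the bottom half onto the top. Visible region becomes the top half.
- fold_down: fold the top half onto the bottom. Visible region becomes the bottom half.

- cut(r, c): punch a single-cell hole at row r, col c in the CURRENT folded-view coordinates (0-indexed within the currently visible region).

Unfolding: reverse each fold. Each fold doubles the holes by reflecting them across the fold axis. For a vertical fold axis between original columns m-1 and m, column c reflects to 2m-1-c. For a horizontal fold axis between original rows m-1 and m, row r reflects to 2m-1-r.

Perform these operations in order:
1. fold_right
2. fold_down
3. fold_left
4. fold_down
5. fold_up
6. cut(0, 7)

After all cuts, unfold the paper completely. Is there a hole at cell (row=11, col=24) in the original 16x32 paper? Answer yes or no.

Answer: yes

Derivation:
Op 1 fold_right: fold axis v@16; visible region now rows[0,16) x cols[16,32) = 16x16
Op 2 fold_down: fold axis h@8; visible region now rows[8,16) x cols[16,32) = 8x16
Op 3 fold_left: fold axis v@24; visible region now rows[8,16) x cols[16,24) = 8x8
Op 4 fold_down: fold axis h@12; visible region now rows[12,16) x cols[16,24) = 4x8
Op 5 fold_up: fold axis h@14; visible region now rows[12,14) x cols[16,24) = 2x8
Op 6 cut(0, 7): punch at orig (12,23); cuts so far [(12, 23)]; region rows[12,14) x cols[16,24) = 2x8
Unfold 1 (reflect across h@14): 2 holes -> [(12, 23), (15, 23)]
Unfold 2 (reflect across h@12): 4 holes -> [(8, 23), (11, 23), (12, 23), (15, 23)]
Unfold 3 (reflect across v@24): 8 holes -> [(8, 23), (8, 24), (11, 23), (11, 24), (12, 23), (12, 24), (15, 23), (15, 24)]
Unfold 4 (reflect across h@8): 16 holes -> [(0, 23), (0, 24), (3, 23), (3, 24), (4, 23), (4, 24), (7, 23), (7, 24), (8, 23), (8, 24), (11, 23), (11, 24), (12, 23), (12, 24), (15, 23), (15, 24)]
Unfold 5 (reflect across v@16): 32 holes -> [(0, 7), (0, 8), (0, 23), (0, 24), (3, 7), (3, 8), (3, 23), (3, 24), (4, 7), (4, 8), (4, 23), (4, 24), (7, 7), (7, 8), (7, 23), (7, 24), (8, 7), (8, 8), (8, 23), (8, 24), (11, 7), (11, 8), (11, 23), (11, 24), (12, 7), (12, 8), (12, 23), (12, 24), (15, 7), (15, 8), (15, 23), (15, 24)]
Holes: [(0, 7), (0, 8), (0, 23), (0, 24), (3, 7), (3, 8), (3, 23), (3, 24), (4, 7), (4, 8), (4, 23), (4, 24), (7, 7), (7, 8), (7, 23), (7, 24), (8, 7), (8, 8), (8, 23), (8, 24), (11, 7), (11, 8), (11, 23), (11, 24), (12, 7), (12, 8), (12, 23), (12, 24), (15, 7), (15, 8), (15, 23), (15, 24)]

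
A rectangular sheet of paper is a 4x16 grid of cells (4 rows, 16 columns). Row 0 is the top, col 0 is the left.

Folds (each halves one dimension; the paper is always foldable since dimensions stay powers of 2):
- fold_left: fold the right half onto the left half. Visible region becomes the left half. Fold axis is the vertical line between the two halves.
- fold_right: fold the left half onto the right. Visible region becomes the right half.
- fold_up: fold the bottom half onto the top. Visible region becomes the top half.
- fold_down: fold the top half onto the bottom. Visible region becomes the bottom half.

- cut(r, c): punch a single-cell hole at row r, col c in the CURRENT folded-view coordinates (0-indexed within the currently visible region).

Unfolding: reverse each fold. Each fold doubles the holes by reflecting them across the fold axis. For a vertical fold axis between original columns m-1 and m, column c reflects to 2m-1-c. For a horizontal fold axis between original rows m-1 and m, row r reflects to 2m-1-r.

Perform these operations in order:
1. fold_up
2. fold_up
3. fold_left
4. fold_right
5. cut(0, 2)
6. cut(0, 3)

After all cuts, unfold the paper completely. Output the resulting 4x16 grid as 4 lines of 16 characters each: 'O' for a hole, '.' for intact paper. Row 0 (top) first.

Op 1 fold_up: fold axis h@2; visible region now rows[0,2) x cols[0,16) = 2x16
Op 2 fold_up: fold axis h@1; visible region now rows[0,1) x cols[0,16) = 1x16
Op 3 fold_left: fold axis v@8; visible region now rows[0,1) x cols[0,8) = 1x8
Op 4 fold_right: fold axis v@4; visible region now rows[0,1) x cols[4,8) = 1x4
Op 5 cut(0, 2): punch at orig (0,6); cuts so far [(0, 6)]; region rows[0,1) x cols[4,8) = 1x4
Op 6 cut(0, 3): punch at orig (0,7); cuts so far [(0, 6), (0, 7)]; region rows[0,1) x cols[4,8) = 1x4
Unfold 1 (reflect across v@4): 4 holes -> [(0, 0), (0, 1), (0, 6), (0, 7)]
Unfold 2 (reflect across v@8): 8 holes -> [(0, 0), (0, 1), (0, 6), (0, 7), (0, 8), (0, 9), (0, 14), (0, 15)]
Unfold 3 (reflect across h@1): 16 holes -> [(0, 0), (0, 1), (0, 6), (0, 7), (0, 8), (0, 9), (0, 14), (0, 15), (1, 0), (1, 1), (1, 6), (1, 7), (1, 8), (1, 9), (1, 14), (1, 15)]
Unfold 4 (reflect across h@2): 32 holes -> [(0, 0), (0, 1), (0, 6), (0, 7), (0, 8), (0, 9), (0, 14), (0, 15), (1, 0), (1, 1), (1, 6), (1, 7), (1, 8), (1, 9), (1, 14), (1, 15), (2, 0), (2, 1), (2, 6), (2, 7), (2, 8), (2, 9), (2, 14), (2, 15), (3, 0), (3, 1), (3, 6), (3, 7), (3, 8), (3, 9), (3, 14), (3, 15)]

Answer: OO....OOOO....OO
OO....OOOO....OO
OO....OOOO....OO
OO....OOOO....OO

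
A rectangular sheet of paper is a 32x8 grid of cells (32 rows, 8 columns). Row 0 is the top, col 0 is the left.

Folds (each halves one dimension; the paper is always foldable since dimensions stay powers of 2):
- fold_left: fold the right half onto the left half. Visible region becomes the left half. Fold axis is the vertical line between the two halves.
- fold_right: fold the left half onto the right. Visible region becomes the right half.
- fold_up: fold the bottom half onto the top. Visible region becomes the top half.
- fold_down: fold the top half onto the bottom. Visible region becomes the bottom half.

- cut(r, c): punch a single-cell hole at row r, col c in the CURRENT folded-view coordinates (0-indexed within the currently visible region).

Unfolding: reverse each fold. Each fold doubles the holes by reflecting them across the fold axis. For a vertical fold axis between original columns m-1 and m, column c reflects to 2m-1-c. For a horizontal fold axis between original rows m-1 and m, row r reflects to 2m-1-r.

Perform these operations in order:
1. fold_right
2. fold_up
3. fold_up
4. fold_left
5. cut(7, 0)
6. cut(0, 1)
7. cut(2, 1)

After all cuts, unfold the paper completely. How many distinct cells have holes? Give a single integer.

Answer: 48

Derivation:
Op 1 fold_right: fold axis v@4; visible region now rows[0,32) x cols[4,8) = 32x4
Op 2 fold_up: fold axis h@16; visible region now rows[0,16) x cols[4,8) = 16x4
Op 3 fold_up: fold axis h@8; visible region now rows[0,8) x cols[4,8) = 8x4
Op 4 fold_left: fold axis v@6; visible region now rows[0,8) x cols[4,6) = 8x2
Op 5 cut(7, 0): punch at orig (7,4); cuts so far [(7, 4)]; region rows[0,8) x cols[4,6) = 8x2
Op 6 cut(0, 1): punch at orig (0,5); cuts so far [(0, 5), (7, 4)]; region rows[0,8) x cols[4,6) = 8x2
Op 7 cut(2, 1): punch at orig (2,5); cuts so far [(0, 5), (2, 5), (7, 4)]; region rows[0,8) x cols[4,6) = 8x2
Unfold 1 (reflect across v@6): 6 holes -> [(0, 5), (0, 6), (2, 5), (2, 6), (7, 4), (7, 7)]
Unfold 2 (reflect across h@8): 12 holes -> [(0, 5), (0, 6), (2, 5), (2, 6), (7, 4), (7, 7), (8, 4), (8, 7), (13, 5), (13, 6), (15, 5), (15, 6)]
Unfold 3 (reflect across h@16): 24 holes -> [(0, 5), (0, 6), (2, 5), (2, 6), (7, 4), (7, 7), (8, 4), (8, 7), (13, 5), (13, 6), (15, 5), (15, 6), (16, 5), (16, 6), (18, 5), (18, 6), (23, 4), (23, 7), (24, 4), (24, 7), (29, 5), (29, 6), (31, 5), (31, 6)]
Unfold 4 (reflect across v@4): 48 holes -> [(0, 1), (0, 2), (0, 5), (0, 6), (2, 1), (2, 2), (2, 5), (2, 6), (7, 0), (7, 3), (7, 4), (7, 7), (8, 0), (8, 3), (8, 4), (8, 7), (13, 1), (13, 2), (13, 5), (13, 6), (15, 1), (15, 2), (15, 5), (15, 6), (16, 1), (16, 2), (16, 5), (16, 6), (18, 1), (18, 2), (18, 5), (18, 6), (23, 0), (23, 3), (23, 4), (23, 7), (24, 0), (24, 3), (24, 4), (24, 7), (29, 1), (29, 2), (29, 5), (29, 6), (31, 1), (31, 2), (31, 5), (31, 6)]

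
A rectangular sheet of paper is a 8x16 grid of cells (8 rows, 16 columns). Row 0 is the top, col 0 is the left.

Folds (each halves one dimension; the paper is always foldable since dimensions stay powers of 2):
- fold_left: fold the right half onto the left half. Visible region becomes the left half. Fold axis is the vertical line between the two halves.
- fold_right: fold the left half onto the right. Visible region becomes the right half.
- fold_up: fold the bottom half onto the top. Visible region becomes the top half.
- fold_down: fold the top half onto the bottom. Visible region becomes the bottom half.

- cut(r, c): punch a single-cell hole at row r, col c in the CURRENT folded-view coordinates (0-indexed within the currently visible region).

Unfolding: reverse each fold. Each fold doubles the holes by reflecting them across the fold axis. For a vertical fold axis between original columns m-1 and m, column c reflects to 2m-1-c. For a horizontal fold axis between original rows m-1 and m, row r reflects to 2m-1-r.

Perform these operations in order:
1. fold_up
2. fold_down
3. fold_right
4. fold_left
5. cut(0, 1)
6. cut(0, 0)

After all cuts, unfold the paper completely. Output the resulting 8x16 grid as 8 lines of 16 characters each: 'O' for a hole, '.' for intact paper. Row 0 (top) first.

Op 1 fold_up: fold axis h@4; visible region now rows[0,4) x cols[0,16) = 4x16
Op 2 fold_down: fold axis h@2; visible region now rows[2,4) x cols[0,16) = 2x16
Op 3 fold_right: fold axis v@8; visible region now rows[2,4) x cols[8,16) = 2x8
Op 4 fold_left: fold axis v@12; visible region now rows[2,4) x cols[8,12) = 2x4
Op 5 cut(0, 1): punch at orig (2,9); cuts so far [(2, 9)]; region rows[2,4) x cols[8,12) = 2x4
Op 6 cut(0, 0): punch at orig (2,8); cuts so far [(2, 8), (2, 9)]; region rows[2,4) x cols[8,12) = 2x4
Unfold 1 (reflect across v@12): 4 holes -> [(2, 8), (2, 9), (2, 14), (2, 15)]
Unfold 2 (reflect across v@8): 8 holes -> [(2, 0), (2, 1), (2, 6), (2, 7), (2, 8), (2, 9), (2, 14), (2, 15)]
Unfold 3 (reflect across h@2): 16 holes -> [(1, 0), (1, 1), (1, 6), (1, 7), (1, 8), (1, 9), (1, 14), (1, 15), (2, 0), (2, 1), (2, 6), (2, 7), (2, 8), (2, 9), (2, 14), (2, 15)]
Unfold 4 (reflect across h@4): 32 holes -> [(1, 0), (1, 1), (1, 6), (1, 7), (1, 8), (1, 9), (1, 14), (1, 15), (2, 0), (2, 1), (2, 6), (2, 7), (2, 8), (2, 9), (2, 14), (2, 15), (5, 0), (5, 1), (5, 6), (5, 7), (5, 8), (5, 9), (5, 14), (5, 15), (6, 0), (6, 1), (6, 6), (6, 7), (6, 8), (6, 9), (6, 14), (6, 15)]

Answer: ................
OO....OOOO....OO
OO....OOOO....OO
................
................
OO....OOOO....OO
OO....OOOO....OO
................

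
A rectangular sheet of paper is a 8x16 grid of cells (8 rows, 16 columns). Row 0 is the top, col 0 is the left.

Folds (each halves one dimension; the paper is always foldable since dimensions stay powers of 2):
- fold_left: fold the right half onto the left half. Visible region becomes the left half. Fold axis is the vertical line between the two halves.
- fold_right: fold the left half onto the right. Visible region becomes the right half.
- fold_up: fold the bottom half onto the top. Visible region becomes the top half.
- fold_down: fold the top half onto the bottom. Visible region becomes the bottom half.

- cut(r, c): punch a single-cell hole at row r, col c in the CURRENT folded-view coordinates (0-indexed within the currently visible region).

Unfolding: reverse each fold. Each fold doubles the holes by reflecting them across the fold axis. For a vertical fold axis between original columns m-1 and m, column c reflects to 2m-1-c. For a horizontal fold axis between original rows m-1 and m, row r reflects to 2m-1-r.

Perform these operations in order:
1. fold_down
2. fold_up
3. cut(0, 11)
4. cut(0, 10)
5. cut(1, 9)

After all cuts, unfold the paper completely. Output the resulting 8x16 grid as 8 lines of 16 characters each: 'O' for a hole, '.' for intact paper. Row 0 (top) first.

Op 1 fold_down: fold axis h@4; visible region now rows[4,8) x cols[0,16) = 4x16
Op 2 fold_up: fold axis h@6; visible region now rows[4,6) x cols[0,16) = 2x16
Op 3 cut(0, 11): punch at orig (4,11); cuts so far [(4, 11)]; region rows[4,6) x cols[0,16) = 2x16
Op 4 cut(0, 10): punch at orig (4,10); cuts so far [(4, 10), (4, 11)]; region rows[4,6) x cols[0,16) = 2x16
Op 5 cut(1, 9): punch at orig (5,9); cuts so far [(4, 10), (4, 11), (5, 9)]; region rows[4,6) x cols[0,16) = 2x16
Unfold 1 (reflect across h@6): 6 holes -> [(4, 10), (4, 11), (5, 9), (6, 9), (7, 10), (7, 11)]
Unfold 2 (reflect across h@4): 12 holes -> [(0, 10), (0, 11), (1, 9), (2, 9), (3, 10), (3, 11), (4, 10), (4, 11), (5, 9), (6, 9), (7, 10), (7, 11)]

Answer: ..........OO....
.........O......
.........O......
..........OO....
..........OO....
.........O......
.........O......
..........OO....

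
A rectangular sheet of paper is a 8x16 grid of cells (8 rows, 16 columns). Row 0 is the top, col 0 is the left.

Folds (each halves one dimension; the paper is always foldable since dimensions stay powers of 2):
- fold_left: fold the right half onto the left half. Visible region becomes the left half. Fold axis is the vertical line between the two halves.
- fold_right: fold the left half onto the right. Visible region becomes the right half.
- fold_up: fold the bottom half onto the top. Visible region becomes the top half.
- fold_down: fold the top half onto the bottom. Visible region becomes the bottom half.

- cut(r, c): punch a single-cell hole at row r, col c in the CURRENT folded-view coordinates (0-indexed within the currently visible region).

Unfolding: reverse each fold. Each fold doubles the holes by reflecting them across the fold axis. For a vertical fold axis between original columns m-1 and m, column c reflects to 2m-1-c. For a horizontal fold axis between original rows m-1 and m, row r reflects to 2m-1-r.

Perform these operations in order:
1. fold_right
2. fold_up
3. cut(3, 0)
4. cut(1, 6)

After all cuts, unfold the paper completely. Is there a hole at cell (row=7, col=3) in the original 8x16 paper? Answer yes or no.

Op 1 fold_right: fold axis v@8; visible region now rows[0,8) x cols[8,16) = 8x8
Op 2 fold_up: fold axis h@4; visible region now rows[0,4) x cols[8,16) = 4x8
Op 3 cut(3, 0): punch at orig (3,8); cuts so far [(3, 8)]; region rows[0,4) x cols[8,16) = 4x8
Op 4 cut(1, 6): punch at orig (1,14); cuts so far [(1, 14), (3, 8)]; region rows[0,4) x cols[8,16) = 4x8
Unfold 1 (reflect across h@4): 4 holes -> [(1, 14), (3, 8), (4, 8), (6, 14)]
Unfold 2 (reflect across v@8): 8 holes -> [(1, 1), (1, 14), (3, 7), (3, 8), (4, 7), (4, 8), (6, 1), (6, 14)]
Holes: [(1, 1), (1, 14), (3, 7), (3, 8), (4, 7), (4, 8), (6, 1), (6, 14)]

Answer: no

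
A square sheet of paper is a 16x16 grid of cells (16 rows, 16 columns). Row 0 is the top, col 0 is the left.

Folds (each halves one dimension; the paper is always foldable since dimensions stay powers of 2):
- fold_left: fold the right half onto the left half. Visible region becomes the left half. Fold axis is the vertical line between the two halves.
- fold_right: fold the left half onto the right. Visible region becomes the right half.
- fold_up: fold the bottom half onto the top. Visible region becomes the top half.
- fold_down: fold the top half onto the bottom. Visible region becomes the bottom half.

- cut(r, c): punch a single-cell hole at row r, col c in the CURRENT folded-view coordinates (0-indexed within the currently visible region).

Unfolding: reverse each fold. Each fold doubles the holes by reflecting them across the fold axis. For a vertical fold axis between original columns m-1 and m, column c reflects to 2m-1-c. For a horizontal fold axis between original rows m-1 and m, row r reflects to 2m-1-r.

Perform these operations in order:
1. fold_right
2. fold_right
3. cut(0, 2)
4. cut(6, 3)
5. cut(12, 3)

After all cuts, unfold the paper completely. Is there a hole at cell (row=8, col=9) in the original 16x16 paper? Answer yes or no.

Op 1 fold_right: fold axis v@8; visible region now rows[0,16) x cols[8,16) = 16x8
Op 2 fold_right: fold axis v@12; visible region now rows[0,16) x cols[12,16) = 16x4
Op 3 cut(0, 2): punch at orig (0,14); cuts so far [(0, 14)]; region rows[0,16) x cols[12,16) = 16x4
Op 4 cut(6, 3): punch at orig (6,15); cuts so far [(0, 14), (6, 15)]; region rows[0,16) x cols[12,16) = 16x4
Op 5 cut(12, 3): punch at orig (12,15); cuts so far [(0, 14), (6, 15), (12, 15)]; region rows[0,16) x cols[12,16) = 16x4
Unfold 1 (reflect across v@12): 6 holes -> [(0, 9), (0, 14), (6, 8), (6, 15), (12, 8), (12, 15)]
Unfold 2 (reflect across v@8): 12 holes -> [(0, 1), (0, 6), (0, 9), (0, 14), (6, 0), (6, 7), (6, 8), (6, 15), (12, 0), (12, 7), (12, 8), (12, 15)]
Holes: [(0, 1), (0, 6), (0, 9), (0, 14), (6, 0), (6, 7), (6, 8), (6, 15), (12, 0), (12, 7), (12, 8), (12, 15)]

Answer: no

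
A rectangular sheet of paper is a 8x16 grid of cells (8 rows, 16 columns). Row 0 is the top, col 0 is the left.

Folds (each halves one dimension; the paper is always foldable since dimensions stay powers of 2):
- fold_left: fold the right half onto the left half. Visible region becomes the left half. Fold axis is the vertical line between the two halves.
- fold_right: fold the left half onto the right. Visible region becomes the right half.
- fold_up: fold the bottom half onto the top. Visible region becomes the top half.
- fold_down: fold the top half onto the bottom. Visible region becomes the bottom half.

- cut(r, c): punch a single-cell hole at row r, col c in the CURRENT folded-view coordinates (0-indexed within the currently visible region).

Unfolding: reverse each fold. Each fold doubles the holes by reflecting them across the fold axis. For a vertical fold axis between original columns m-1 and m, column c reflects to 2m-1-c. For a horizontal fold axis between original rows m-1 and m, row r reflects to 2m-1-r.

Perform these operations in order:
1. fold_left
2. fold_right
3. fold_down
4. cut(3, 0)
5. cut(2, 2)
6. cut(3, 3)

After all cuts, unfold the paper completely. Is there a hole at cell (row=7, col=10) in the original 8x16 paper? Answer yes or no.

Op 1 fold_left: fold axis v@8; visible region now rows[0,8) x cols[0,8) = 8x8
Op 2 fold_right: fold axis v@4; visible region now rows[0,8) x cols[4,8) = 8x4
Op 3 fold_down: fold axis h@4; visible region now rows[4,8) x cols[4,8) = 4x4
Op 4 cut(3, 0): punch at orig (7,4); cuts so far [(7, 4)]; region rows[4,8) x cols[4,8) = 4x4
Op 5 cut(2, 2): punch at orig (6,6); cuts so far [(6, 6), (7, 4)]; region rows[4,8) x cols[4,8) = 4x4
Op 6 cut(3, 3): punch at orig (7,7); cuts so far [(6, 6), (7, 4), (7, 7)]; region rows[4,8) x cols[4,8) = 4x4
Unfold 1 (reflect across h@4): 6 holes -> [(0, 4), (0, 7), (1, 6), (6, 6), (7, 4), (7, 7)]
Unfold 2 (reflect across v@4): 12 holes -> [(0, 0), (0, 3), (0, 4), (0, 7), (1, 1), (1, 6), (6, 1), (6, 6), (7, 0), (7, 3), (7, 4), (7, 7)]
Unfold 3 (reflect across v@8): 24 holes -> [(0, 0), (0, 3), (0, 4), (0, 7), (0, 8), (0, 11), (0, 12), (0, 15), (1, 1), (1, 6), (1, 9), (1, 14), (6, 1), (6, 6), (6, 9), (6, 14), (7, 0), (7, 3), (7, 4), (7, 7), (7, 8), (7, 11), (7, 12), (7, 15)]
Holes: [(0, 0), (0, 3), (0, 4), (0, 7), (0, 8), (0, 11), (0, 12), (0, 15), (1, 1), (1, 6), (1, 9), (1, 14), (6, 1), (6, 6), (6, 9), (6, 14), (7, 0), (7, 3), (7, 4), (7, 7), (7, 8), (7, 11), (7, 12), (7, 15)]

Answer: no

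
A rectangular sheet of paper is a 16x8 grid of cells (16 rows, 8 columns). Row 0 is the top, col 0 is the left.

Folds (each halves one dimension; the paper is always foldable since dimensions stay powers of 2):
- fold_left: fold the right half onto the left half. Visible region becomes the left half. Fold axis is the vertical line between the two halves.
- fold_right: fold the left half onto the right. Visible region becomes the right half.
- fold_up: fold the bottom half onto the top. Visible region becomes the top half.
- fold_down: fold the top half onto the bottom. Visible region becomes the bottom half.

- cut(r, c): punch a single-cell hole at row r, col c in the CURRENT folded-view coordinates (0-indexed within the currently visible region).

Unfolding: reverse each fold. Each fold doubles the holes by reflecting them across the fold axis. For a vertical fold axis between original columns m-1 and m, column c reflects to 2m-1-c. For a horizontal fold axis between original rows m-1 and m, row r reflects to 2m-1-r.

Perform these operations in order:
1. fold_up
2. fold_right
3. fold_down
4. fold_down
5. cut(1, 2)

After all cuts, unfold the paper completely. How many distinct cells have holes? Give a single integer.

Op 1 fold_up: fold axis h@8; visible region now rows[0,8) x cols[0,8) = 8x8
Op 2 fold_right: fold axis v@4; visible region now rows[0,8) x cols[4,8) = 8x4
Op 3 fold_down: fold axis h@4; visible region now rows[4,8) x cols[4,8) = 4x4
Op 4 fold_down: fold axis h@6; visible region now rows[6,8) x cols[4,8) = 2x4
Op 5 cut(1, 2): punch at orig (7,6); cuts so far [(7, 6)]; region rows[6,8) x cols[4,8) = 2x4
Unfold 1 (reflect across h@6): 2 holes -> [(4, 6), (7, 6)]
Unfold 2 (reflect across h@4): 4 holes -> [(0, 6), (3, 6), (4, 6), (7, 6)]
Unfold 3 (reflect across v@4): 8 holes -> [(0, 1), (0, 6), (3, 1), (3, 6), (4, 1), (4, 6), (7, 1), (7, 6)]
Unfold 4 (reflect across h@8): 16 holes -> [(0, 1), (0, 6), (3, 1), (3, 6), (4, 1), (4, 6), (7, 1), (7, 6), (8, 1), (8, 6), (11, 1), (11, 6), (12, 1), (12, 6), (15, 1), (15, 6)]

Answer: 16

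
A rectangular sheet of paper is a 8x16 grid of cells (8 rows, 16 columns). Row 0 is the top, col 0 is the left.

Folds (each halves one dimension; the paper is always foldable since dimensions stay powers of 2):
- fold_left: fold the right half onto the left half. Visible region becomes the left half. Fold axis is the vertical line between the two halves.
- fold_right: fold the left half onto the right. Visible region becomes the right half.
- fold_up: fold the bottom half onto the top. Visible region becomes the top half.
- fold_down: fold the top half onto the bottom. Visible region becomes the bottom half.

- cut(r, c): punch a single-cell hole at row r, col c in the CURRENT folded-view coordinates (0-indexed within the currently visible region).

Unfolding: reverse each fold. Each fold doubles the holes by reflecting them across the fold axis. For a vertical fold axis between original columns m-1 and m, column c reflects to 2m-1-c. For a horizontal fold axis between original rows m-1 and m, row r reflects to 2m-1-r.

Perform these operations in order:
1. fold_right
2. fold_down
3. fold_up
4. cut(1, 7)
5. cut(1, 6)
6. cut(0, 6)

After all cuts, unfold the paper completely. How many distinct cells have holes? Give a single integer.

Op 1 fold_right: fold axis v@8; visible region now rows[0,8) x cols[8,16) = 8x8
Op 2 fold_down: fold axis h@4; visible region now rows[4,8) x cols[8,16) = 4x8
Op 3 fold_up: fold axis h@6; visible region now rows[4,6) x cols[8,16) = 2x8
Op 4 cut(1, 7): punch at orig (5,15); cuts so far [(5, 15)]; region rows[4,6) x cols[8,16) = 2x8
Op 5 cut(1, 6): punch at orig (5,14); cuts so far [(5, 14), (5, 15)]; region rows[4,6) x cols[8,16) = 2x8
Op 6 cut(0, 6): punch at orig (4,14); cuts so far [(4, 14), (5, 14), (5, 15)]; region rows[4,6) x cols[8,16) = 2x8
Unfold 1 (reflect across h@6): 6 holes -> [(4, 14), (5, 14), (5, 15), (6, 14), (6, 15), (7, 14)]
Unfold 2 (reflect across h@4): 12 holes -> [(0, 14), (1, 14), (1, 15), (2, 14), (2, 15), (3, 14), (4, 14), (5, 14), (5, 15), (6, 14), (6, 15), (7, 14)]
Unfold 3 (reflect across v@8): 24 holes -> [(0, 1), (0, 14), (1, 0), (1, 1), (1, 14), (1, 15), (2, 0), (2, 1), (2, 14), (2, 15), (3, 1), (3, 14), (4, 1), (4, 14), (5, 0), (5, 1), (5, 14), (5, 15), (6, 0), (6, 1), (6, 14), (6, 15), (7, 1), (7, 14)]

Answer: 24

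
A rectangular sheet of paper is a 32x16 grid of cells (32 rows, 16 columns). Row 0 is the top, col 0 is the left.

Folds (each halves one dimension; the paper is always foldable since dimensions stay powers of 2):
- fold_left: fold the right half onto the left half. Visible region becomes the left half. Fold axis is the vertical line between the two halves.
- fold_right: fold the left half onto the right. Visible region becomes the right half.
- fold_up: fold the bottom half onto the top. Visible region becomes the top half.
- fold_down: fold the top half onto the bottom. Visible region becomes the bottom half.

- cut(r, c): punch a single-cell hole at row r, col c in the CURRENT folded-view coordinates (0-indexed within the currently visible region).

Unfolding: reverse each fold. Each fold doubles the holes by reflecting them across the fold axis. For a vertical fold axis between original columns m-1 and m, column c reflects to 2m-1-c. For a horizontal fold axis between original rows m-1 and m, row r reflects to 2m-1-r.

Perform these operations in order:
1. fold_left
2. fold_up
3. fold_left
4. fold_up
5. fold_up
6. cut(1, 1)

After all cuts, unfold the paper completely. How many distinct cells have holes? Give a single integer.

Op 1 fold_left: fold axis v@8; visible region now rows[0,32) x cols[0,8) = 32x8
Op 2 fold_up: fold axis h@16; visible region now rows[0,16) x cols[0,8) = 16x8
Op 3 fold_left: fold axis v@4; visible region now rows[0,16) x cols[0,4) = 16x4
Op 4 fold_up: fold axis h@8; visible region now rows[0,8) x cols[0,4) = 8x4
Op 5 fold_up: fold axis h@4; visible region now rows[0,4) x cols[0,4) = 4x4
Op 6 cut(1, 1): punch at orig (1,1); cuts so far [(1, 1)]; region rows[0,4) x cols[0,4) = 4x4
Unfold 1 (reflect across h@4): 2 holes -> [(1, 1), (6, 1)]
Unfold 2 (reflect across h@8): 4 holes -> [(1, 1), (6, 1), (9, 1), (14, 1)]
Unfold 3 (reflect across v@4): 8 holes -> [(1, 1), (1, 6), (6, 1), (6, 6), (9, 1), (9, 6), (14, 1), (14, 6)]
Unfold 4 (reflect across h@16): 16 holes -> [(1, 1), (1, 6), (6, 1), (6, 6), (9, 1), (9, 6), (14, 1), (14, 6), (17, 1), (17, 6), (22, 1), (22, 6), (25, 1), (25, 6), (30, 1), (30, 6)]
Unfold 5 (reflect across v@8): 32 holes -> [(1, 1), (1, 6), (1, 9), (1, 14), (6, 1), (6, 6), (6, 9), (6, 14), (9, 1), (9, 6), (9, 9), (9, 14), (14, 1), (14, 6), (14, 9), (14, 14), (17, 1), (17, 6), (17, 9), (17, 14), (22, 1), (22, 6), (22, 9), (22, 14), (25, 1), (25, 6), (25, 9), (25, 14), (30, 1), (30, 6), (30, 9), (30, 14)]

Answer: 32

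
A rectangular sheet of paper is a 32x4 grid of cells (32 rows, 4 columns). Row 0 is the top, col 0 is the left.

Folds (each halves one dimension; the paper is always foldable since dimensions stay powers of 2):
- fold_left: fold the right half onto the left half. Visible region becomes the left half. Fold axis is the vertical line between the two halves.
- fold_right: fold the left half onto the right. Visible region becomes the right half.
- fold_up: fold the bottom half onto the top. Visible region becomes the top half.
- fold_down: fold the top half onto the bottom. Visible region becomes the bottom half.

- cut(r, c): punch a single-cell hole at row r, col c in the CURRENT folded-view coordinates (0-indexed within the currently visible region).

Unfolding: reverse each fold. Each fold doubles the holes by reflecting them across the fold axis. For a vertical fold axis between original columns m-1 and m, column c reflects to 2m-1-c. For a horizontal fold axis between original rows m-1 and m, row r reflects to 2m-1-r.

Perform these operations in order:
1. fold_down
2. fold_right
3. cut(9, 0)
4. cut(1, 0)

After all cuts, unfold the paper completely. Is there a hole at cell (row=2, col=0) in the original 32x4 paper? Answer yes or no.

Answer: no

Derivation:
Op 1 fold_down: fold axis h@16; visible region now rows[16,32) x cols[0,4) = 16x4
Op 2 fold_right: fold axis v@2; visible region now rows[16,32) x cols[2,4) = 16x2
Op 3 cut(9, 0): punch at orig (25,2); cuts so far [(25, 2)]; region rows[16,32) x cols[2,4) = 16x2
Op 4 cut(1, 0): punch at orig (17,2); cuts so far [(17, 2), (25, 2)]; region rows[16,32) x cols[2,4) = 16x2
Unfold 1 (reflect across v@2): 4 holes -> [(17, 1), (17, 2), (25, 1), (25, 2)]
Unfold 2 (reflect across h@16): 8 holes -> [(6, 1), (6, 2), (14, 1), (14, 2), (17, 1), (17, 2), (25, 1), (25, 2)]
Holes: [(6, 1), (6, 2), (14, 1), (14, 2), (17, 1), (17, 2), (25, 1), (25, 2)]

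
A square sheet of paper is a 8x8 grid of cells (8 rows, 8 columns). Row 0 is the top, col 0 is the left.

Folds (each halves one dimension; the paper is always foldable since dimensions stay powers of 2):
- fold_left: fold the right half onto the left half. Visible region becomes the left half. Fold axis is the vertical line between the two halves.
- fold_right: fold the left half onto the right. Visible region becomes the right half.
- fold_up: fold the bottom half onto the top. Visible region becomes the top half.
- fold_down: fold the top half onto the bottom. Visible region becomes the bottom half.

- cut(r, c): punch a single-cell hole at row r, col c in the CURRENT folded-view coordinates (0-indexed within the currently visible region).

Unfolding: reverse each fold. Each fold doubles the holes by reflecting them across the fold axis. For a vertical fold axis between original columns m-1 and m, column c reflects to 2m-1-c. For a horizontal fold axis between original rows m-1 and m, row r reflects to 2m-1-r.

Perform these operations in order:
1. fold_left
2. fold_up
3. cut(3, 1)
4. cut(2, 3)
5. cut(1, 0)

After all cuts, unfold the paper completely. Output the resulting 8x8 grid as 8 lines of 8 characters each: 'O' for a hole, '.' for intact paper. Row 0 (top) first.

Op 1 fold_left: fold axis v@4; visible region now rows[0,8) x cols[0,4) = 8x4
Op 2 fold_up: fold axis h@4; visible region now rows[0,4) x cols[0,4) = 4x4
Op 3 cut(3, 1): punch at orig (3,1); cuts so far [(3, 1)]; region rows[0,4) x cols[0,4) = 4x4
Op 4 cut(2, 3): punch at orig (2,3); cuts so far [(2, 3), (3, 1)]; region rows[0,4) x cols[0,4) = 4x4
Op 5 cut(1, 0): punch at orig (1,0); cuts so far [(1, 0), (2, 3), (3, 1)]; region rows[0,4) x cols[0,4) = 4x4
Unfold 1 (reflect across h@4): 6 holes -> [(1, 0), (2, 3), (3, 1), (4, 1), (5, 3), (6, 0)]
Unfold 2 (reflect across v@4): 12 holes -> [(1, 0), (1, 7), (2, 3), (2, 4), (3, 1), (3, 6), (4, 1), (4, 6), (5, 3), (5, 4), (6, 0), (6, 7)]

Answer: ........
O......O
...OO...
.O....O.
.O....O.
...OO...
O......O
........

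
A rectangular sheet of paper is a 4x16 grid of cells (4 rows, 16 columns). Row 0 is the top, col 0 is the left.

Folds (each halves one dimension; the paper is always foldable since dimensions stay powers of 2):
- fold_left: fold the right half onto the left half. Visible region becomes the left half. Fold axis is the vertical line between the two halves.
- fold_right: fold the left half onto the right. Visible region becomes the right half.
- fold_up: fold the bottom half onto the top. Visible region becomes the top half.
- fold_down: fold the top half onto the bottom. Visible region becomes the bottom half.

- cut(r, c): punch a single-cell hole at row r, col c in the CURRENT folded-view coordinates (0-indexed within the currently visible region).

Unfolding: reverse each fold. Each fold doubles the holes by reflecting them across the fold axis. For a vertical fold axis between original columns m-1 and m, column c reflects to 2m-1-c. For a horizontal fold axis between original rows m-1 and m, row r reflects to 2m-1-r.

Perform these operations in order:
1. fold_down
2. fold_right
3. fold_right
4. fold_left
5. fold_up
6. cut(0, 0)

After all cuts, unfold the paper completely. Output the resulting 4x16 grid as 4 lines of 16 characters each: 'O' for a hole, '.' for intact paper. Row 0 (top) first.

Answer: O..OO..OO..OO..O
O..OO..OO..OO..O
O..OO..OO..OO..O
O..OO..OO..OO..O

Derivation:
Op 1 fold_down: fold axis h@2; visible region now rows[2,4) x cols[0,16) = 2x16
Op 2 fold_right: fold axis v@8; visible region now rows[2,4) x cols[8,16) = 2x8
Op 3 fold_right: fold axis v@12; visible region now rows[2,4) x cols[12,16) = 2x4
Op 4 fold_left: fold axis v@14; visible region now rows[2,4) x cols[12,14) = 2x2
Op 5 fold_up: fold axis h@3; visible region now rows[2,3) x cols[12,14) = 1x2
Op 6 cut(0, 0): punch at orig (2,12); cuts so far [(2, 12)]; region rows[2,3) x cols[12,14) = 1x2
Unfold 1 (reflect across h@3): 2 holes -> [(2, 12), (3, 12)]
Unfold 2 (reflect across v@14): 4 holes -> [(2, 12), (2, 15), (3, 12), (3, 15)]
Unfold 3 (reflect across v@12): 8 holes -> [(2, 8), (2, 11), (2, 12), (2, 15), (3, 8), (3, 11), (3, 12), (3, 15)]
Unfold 4 (reflect across v@8): 16 holes -> [(2, 0), (2, 3), (2, 4), (2, 7), (2, 8), (2, 11), (2, 12), (2, 15), (3, 0), (3, 3), (3, 4), (3, 7), (3, 8), (3, 11), (3, 12), (3, 15)]
Unfold 5 (reflect across h@2): 32 holes -> [(0, 0), (0, 3), (0, 4), (0, 7), (0, 8), (0, 11), (0, 12), (0, 15), (1, 0), (1, 3), (1, 4), (1, 7), (1, 8), (1, 11), (1, 12), (1, 15), (2, 0), (2, 3), (2, 4), (2, 7), (2, 8), (2, 11), (2, 12), (2, 15), (3, 0), (3, 3), (3, 4), (3, 7), (3, 8), (3, 11), (3, 12), (3, 15)]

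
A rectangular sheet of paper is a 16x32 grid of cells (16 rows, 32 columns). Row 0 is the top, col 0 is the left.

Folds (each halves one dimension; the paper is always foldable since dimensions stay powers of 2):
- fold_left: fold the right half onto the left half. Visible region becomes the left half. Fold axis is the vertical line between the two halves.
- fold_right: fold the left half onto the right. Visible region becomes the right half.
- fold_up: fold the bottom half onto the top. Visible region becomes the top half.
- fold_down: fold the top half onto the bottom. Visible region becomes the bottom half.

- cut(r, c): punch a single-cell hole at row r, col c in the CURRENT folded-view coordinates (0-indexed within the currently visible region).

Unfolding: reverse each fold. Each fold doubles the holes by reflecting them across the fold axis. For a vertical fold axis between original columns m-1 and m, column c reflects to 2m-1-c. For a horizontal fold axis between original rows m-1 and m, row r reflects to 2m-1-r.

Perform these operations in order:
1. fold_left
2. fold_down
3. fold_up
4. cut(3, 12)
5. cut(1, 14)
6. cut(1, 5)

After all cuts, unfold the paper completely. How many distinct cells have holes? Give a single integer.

Op 1 fold_left: fold axis v@16; visible region now rows[0,16) x cols[0,16) = 16x16
Op 2 fold_down: fold axis h@8; visible region now rows[8,16) x cols[0,16) = 8x16
Op 3 fold_up: fold axis h@12; visible region now rows[8,12) x cols[0,16) = 4x16
Op 4 cut(3, 12): punch at orig (11,12); cuts so far [(11, 12)]; region rows[8,12) x cols[0,16) = 4x16
Op 5 cut(1, 14): punch at orig (9,14); cuts so far [(9, 14), (11, 12)]; region rows[8,12) x cols[0,16) = 4x16
Op 6 cut(1, 5): punch at orig (9,5); cuts so far [(9, 5), (9, 14), (11, 12)]; region rows[8,12) x cols[0,16) = 4x16
Unfold 1 (reflect across h@12): 6 holes -> [(9, 5), (9, 14), (11, 12), (12, 12), (14, 5), (14, 14)]
Unfold 2 (reflect across h@8): 12 holes -> [(1, 5), (1, 14), (3, 12), (4, 12), (6, 5), (6, 14), (9, 5), (9, 14), (11, 12), (12, 12), (14, 5), (14, 14)]
Unfold 3 (reflect across v@16): 24 holes -> [(1, 5), (1, 14), (1, 17), (1, 26), (3, 12), (3, 19), (4, 12), (4, 19), (6, 5), (6, 14), (6, 17), (6, 26), (9, 5), (9, 14), (9, 17), (9, 26), (11, 12), (11, 19), (12, 12), (12, 19), (14, 5), (14, 14), (14, 17), (14, 26)]

Answer: 24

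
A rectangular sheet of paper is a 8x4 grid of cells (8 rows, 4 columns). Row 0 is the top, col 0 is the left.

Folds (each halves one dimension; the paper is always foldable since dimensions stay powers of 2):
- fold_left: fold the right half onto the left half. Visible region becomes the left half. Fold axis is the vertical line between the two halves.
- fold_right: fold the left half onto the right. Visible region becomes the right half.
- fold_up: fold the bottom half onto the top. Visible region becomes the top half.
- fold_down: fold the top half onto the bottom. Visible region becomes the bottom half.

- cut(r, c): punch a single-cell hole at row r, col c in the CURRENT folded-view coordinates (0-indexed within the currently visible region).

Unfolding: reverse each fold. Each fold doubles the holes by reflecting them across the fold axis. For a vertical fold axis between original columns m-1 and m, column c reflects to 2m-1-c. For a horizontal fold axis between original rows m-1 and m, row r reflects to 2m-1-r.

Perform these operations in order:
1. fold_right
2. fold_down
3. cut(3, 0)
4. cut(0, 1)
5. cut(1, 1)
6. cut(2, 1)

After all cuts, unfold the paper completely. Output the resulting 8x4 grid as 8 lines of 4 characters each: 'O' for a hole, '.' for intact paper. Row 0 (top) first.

Op 1 fold_right: fold axis v@2; visible region now rows[0,8) x cols[2,4) = 8x2
Op 2 fold_down: fold axis h@4; visible region now rows[4,8) x cols[2,4) = 4x2
Op 3 cut(3, 0): punch at orig (7,2); cuts so far [(7, 2)]; region rows[4,8) x cols[2,4) = 4x2
Op 4 cut(0, 1): punch at orig (4,3); cuts so far [(4, 3), (7, 2)]; region rows[4,8) x cols[2,4) = 4x2
Op 5 cut(1, 1): punch at orig (5,3); cuts so far [(4, 3), (5, 3), (7, 2)]; region rows[4,8) x cols[2,4) = 4x2
Op 6 cut(2, 1): punch at orig (6,3); cuts so far [(4, 3), (5, 3), (6, 3), (7, 2)]; region rows[4,8) x cols[2,4) = 4x2
Unfold 1 (reflect across h@4): 8 holes -> [(0, 2), (1, 3), (2, 3), (3, 3), (4, 3), (5, 3), (6, 3), (7, 2)]
Unfold 2 (reflect across v@2): 16 holes -> [(0, 1), (0, 2), (1, 0), (1, 3), (2, 0), (2, 3), (3, 0), (3, 3), (4, 0), (4, 3), (5, 0), (5, 3), (6, 0), (6, 3), (7, 1), (7, 2)]

Answer: .OO.
O..O
O..O
O..O
O..O
O..O
O..O
.OO.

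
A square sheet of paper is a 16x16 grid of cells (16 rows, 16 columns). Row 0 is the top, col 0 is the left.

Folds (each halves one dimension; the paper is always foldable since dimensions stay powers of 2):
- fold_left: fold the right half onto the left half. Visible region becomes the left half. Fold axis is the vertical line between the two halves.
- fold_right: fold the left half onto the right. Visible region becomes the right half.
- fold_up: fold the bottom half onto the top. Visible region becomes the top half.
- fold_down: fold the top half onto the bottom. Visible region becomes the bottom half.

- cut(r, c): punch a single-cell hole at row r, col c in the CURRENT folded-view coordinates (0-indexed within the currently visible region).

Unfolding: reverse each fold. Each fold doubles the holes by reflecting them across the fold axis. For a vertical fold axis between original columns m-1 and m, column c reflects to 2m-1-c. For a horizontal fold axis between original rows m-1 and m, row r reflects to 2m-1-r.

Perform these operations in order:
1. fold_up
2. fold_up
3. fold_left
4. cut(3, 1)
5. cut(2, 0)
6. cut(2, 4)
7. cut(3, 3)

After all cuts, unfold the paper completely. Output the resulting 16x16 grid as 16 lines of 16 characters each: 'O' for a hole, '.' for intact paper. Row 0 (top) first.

Answer: ................
................
O...O......O...O
.O.O........O.O.
.O.O........O.O.
O...O......O...O
................
................
................
................
O...O......O...O
.O.O........O.O.
.O.O........O.O.
O...O......O...O
................
................

Derivation:
Op 1 fold_up: fold axis h@8; visible region now rows[0,8) x cols[0,16) = 8x16
Op 2 fold_up: fold axis h@4; visible region now rows[0,4) x cols[0,16) = 4x16
Op 3 fold_left: fold axis v@8; visible region now rows[0,4) x cols[0,8) = 4x8
Op 4 cut(3, 1): punch at orig (3,1); cuts so far [(3, 1)]; region rows[0,4) x cols[0,8) = 4x8
Op 5 cut(2, 0): punch at orig (2,0); cuts so far [(2, 0), (3, 1)]; region rows[0,4) x cols[0,8) = 4x8
Op 6 cut(2, 4): punch at orig (2,4); cuts so far [(2, 0), (2, 4), (3, 1)]; region rows[0,4) x cols[0,8) = 4x8
Op 7 cut(3, 3): punch at orig (3,3); cuts so far [(2, 0), (2, 4), (3, 1), (3, 3)]; region rows[0,4) x cols[0,8) = 4x8
Unfold 1 (reflect across v@8): 8 holes -> [(2, 0), (2, 4), (2, 11), (2, 15), (3, 1), (3, 3), (3, 12), (3, 14)]
Unfold 2 (reflect across h@4): 16 holes -> [(2, 0), (2, 4), (2, 11), (2, 15), (3, 1), (3, 3), (3, 12), (3, 14), (4, 1), (4, 3), (4, 12), (4, 14), (5, 0), (5, 4), (5, 11), (5, 15)]
Unfold 3 (reflect across h@8): 32 holes -> [(2, 0), (2, 4), (2, 11), (2, 15), (3, 1), (3, 3), (3, 12), (3, 14), (4, 1), (4, 3), (4, 12), (4, 14), (5, 0), (5, 4), (5, 11), (5, 15), (10, 0), (10, 4), (10, 11), (10, 15), (11, 1), (11, 3), (11, 12), (11, 14), (12, 1), (12, 3), (12, 12), (12, 14), (13, 0), (13, 4), (13, 11), (13, 15)]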